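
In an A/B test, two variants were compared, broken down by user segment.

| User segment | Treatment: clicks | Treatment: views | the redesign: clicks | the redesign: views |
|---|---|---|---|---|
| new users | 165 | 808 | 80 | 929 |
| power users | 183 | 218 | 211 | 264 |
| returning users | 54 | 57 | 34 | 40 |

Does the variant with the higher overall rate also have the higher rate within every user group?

Yes

New users: Treatment 165/808 = 20.4%, the redesign 80/929 = 8.6% → Treatment
Power users: Treatment 183/218 = 83.9%, the redesign 211/264 = 79.9% → Treatment
Returning users: Treatment 54/57 = 94.7%, the redesign 34/40 = 85.0% → Treatment
Overall: Treatment 402/1083 = 37.1%, the redesign 325/1233 = 26.4% → Treatment
Treatment wins overall and in every user group — no reversal.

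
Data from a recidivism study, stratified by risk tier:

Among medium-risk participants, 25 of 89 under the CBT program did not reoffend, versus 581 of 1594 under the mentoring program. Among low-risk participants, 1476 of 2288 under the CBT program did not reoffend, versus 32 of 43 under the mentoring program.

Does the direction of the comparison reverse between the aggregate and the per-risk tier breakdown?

Medium-risk: the CBT program 25/89 = 28.1%, the mentoring program 581/1594 = 36.4% → the mentoring program
Low-risk: the CBT program 1476/2288 = 64.5%, the mentoring program 32/43 = 74.4% → the mentoring program
Overall: the CBT program 1501/2377 = 63.1%, the mentoring program 613/1637 = 37.4% → the CBT program
The mentoring program wins each risk group but the CBT program wins overall — the comparison reverses. The mentoring program's participants skew toward medium-risk, which has a lower base rate.

Yes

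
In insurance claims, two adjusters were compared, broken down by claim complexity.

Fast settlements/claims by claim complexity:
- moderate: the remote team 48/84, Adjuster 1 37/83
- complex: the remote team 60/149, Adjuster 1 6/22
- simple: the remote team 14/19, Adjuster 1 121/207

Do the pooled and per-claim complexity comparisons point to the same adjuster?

Moderate: the remote team 48/84 = 57.1%, Adjuster 1 37/83 = 44.6% → the remote team
Complex: the remote team 60/149 = 40.3%, Adjuster 1 6/22 = 27.3% → the remote team
Simple: the remote team 14/19 = 73.7%, Adjuster 1 121/207 = 58.5% → the remote team
Overall: the remote team 122/252 = 48.4%, Adjuster 1 164/312 = 52.6% → Adjuster 1
The remote team wins each claim group but Adjuster 1 wins overall — the comparison reverses. The remote team's claims skew toward complex, which has a lower base rate.

No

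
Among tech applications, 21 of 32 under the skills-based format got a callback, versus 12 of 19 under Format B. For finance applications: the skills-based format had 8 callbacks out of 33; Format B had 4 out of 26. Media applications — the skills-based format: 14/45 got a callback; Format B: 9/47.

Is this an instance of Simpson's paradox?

No

Tech: the skills-based format 21/32 = 65.6%, Format B 12/19 = 63.2% → the skills-based format
Finance: the skills-based format 8/33 = 24.2%, Format B 4/26 = 15.4% → the skills-based format
Media: the skills-based format 14/45 = 31.1%, Format B 9/47 = 19.1% → the skills-based format
Overall: the skills-based format 43/110 = 39.1%, Format B 25/92 = 27.2% → the skills-based format
The skills-based format wins overall and in every industry group — no reversal.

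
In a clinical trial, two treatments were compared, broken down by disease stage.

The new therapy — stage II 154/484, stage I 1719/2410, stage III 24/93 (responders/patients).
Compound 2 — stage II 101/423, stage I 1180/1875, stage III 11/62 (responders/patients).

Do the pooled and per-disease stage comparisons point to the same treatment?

Stage II: the new therapy 154/484 = 31.8%, Compound 2 101/423 = 23.9% → the new therapy
Stage I: the new therapy 1719/2410 = 71.3%, Compound 2 1180/1875 = 62.9% → the new therapy
Stage III: the new therapy 24/93 = 25.8%, Compound 2 11/62 = 17.7% → the new therapy
Overall: the new therapy 1897/2987 = 63.5%, Compound 2 1292/2360 = 54.7% → the new therapy
The new therapy wins overall and in every disease group — no reversal.

Yes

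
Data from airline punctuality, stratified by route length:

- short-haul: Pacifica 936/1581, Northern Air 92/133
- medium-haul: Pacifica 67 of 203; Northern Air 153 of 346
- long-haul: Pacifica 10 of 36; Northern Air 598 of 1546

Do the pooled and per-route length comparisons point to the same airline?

No

Short-haul: Pacifica 936/1581 = 59.2%, Northern Air 92/133 = 69.2% → Northern Air
Medium-haul: Pacifica 67/203 = 33.0%, Northern Air 153/346 = 44.2% → Northern Air
Long-haul: Pacifica 10/36 = 27.8%, Northern Air 598/1546 = 38.7% → Northern Air
Overall: Pacifica 1013/1820 = 55.7%, Northern Air 843/2025 = 41.6% → Pacifica
Northern Air wins each route group but Pacifica wins overall — the comparison reverses. Northern Air's flights skew toward long-haul, which has a lower base rate.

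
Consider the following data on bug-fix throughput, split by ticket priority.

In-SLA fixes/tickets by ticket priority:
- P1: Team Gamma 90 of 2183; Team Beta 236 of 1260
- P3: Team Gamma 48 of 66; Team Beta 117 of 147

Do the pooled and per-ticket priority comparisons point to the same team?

P1: Team Gamma 90/2183 = 4.1%, Team Beta 236/1260 = 18.7% → Team Beta
P3: Team Gamma 48/66 = 72.7%, Team Beta 117/147 = 79.6% → Team Beta
Overall: Team Gamma 138/2249 = 6.1%, Team Beta 353/1407 = 25.1% → Team Beta
Team Beta wins overall and in every ticket group — no reversal.

Yes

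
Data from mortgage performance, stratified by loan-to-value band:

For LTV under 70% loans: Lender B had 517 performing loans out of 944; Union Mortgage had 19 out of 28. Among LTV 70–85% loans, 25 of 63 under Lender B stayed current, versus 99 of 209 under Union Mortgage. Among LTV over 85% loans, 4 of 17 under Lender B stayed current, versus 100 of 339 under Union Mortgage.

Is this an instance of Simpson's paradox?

LTV under 70%: Lender B 517/944 = 54.8%, Union Mortgage 19/28 = 67.9% → Union Mortgage
LTV 70–85%: Lender B 25/63 = 39.7%, Union Mortgage 99/209 = 47.4% → Union Mortgage
LTV over 85%: Lender B 4/17 = 23.5%, Union Mortgage 100/339 = 29.5% → Union Mortgage
Overall: Lender B 546/1024 = 53.3%, Union Mortgage 218/576 = 37.8% → Lender B
Union Mortgage wins each loan-to-value group but Lender B wins overall — the comparison reverses. Union Mortgage's loans skew toward LTV over 85%, which has a lower base rate.

Yes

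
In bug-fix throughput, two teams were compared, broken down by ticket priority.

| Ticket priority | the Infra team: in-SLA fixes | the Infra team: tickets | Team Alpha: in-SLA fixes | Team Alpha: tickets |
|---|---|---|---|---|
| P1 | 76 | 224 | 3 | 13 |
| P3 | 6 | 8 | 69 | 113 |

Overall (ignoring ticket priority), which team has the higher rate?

P1: the Infra team 76/224 = 33.9%, Team Alpha 3/13 = 23.1% → the Infra team
P3: the Infra team 6/8 = 75.0%, Team Alpha 69/113 = 61.1% → the Infra team
Overall: the Infra team 82/232 = 35.3%, Team Alpha 72/126 = 57.1% → Team Alpha
(The Infra team wins every ticket group but Team Alpha wins overall — the Infra team's tickets skew toward the low-rate P1 group.)

Team Alpha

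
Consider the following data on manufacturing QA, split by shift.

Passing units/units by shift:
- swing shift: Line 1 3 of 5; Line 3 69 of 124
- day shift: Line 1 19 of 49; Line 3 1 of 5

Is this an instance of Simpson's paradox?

Swing shift: Line 1 3/5 = 60.0%, Line 3 69/124 = 55.6% → Line 1
Day shift: Line 1 19/49 = 38.8%, Line 3 1/5 = 20.0% → Line 1
Overall: Line 1 22/54 = 40.7%, Line 3 70/129 = 54.3% → Line 3
Line 1 wins each shift group but Line 3 wins overall — the comparison reverses. Line 1's units skew toward day shift, which has a lower base rate.

Yes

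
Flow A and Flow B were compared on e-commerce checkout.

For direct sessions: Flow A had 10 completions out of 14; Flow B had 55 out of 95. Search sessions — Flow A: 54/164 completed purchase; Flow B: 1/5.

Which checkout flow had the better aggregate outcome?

Flow B

Direct: Flow A 10/14 = 71.4%, Flow B 55/95 = 57.9% → Flow A
Search: Flow A 54/164 = 32.9%, Flow B 1/5 = 20.0% → Flow A
Overall: Flow A 64/178 = 36.0%, Flow B 56/100 = 56.0% → Flow B
(Flow A wins every traffic group but Flow B wins overall — Flow A's sessions skew toward the low-rate search group.)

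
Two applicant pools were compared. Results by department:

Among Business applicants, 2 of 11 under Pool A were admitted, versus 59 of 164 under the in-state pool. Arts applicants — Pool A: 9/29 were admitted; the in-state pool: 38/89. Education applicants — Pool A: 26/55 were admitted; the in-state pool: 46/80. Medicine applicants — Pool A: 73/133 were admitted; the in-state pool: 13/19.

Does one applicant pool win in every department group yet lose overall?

Yes

Business: Pool A 2/11 = 18.2%, the in-state pool 59/164 = 36.0% → the in-state pool
Arts: Pool A 9/29 = 31.0%, the in-state pool 38/89 = 42.7% → the in-state pool
Education: Pool A 26/55 = 47.3%, the in-state pool 46/80 = 57.5% → the in-state pool
Medicine: Pool A 73/133 = 54.9%, the in-state pool 13/19 = 68.4% → the in-state pool
Overall: Pool A 110/228 = 48.2%, the in-state pool 156/352 = 44.3% → Pool A
The in-state pool wins each department group but Pool A wins overall — the comparison reverses. The in-state pool's applicants skew toward Business, which has a lower base rate.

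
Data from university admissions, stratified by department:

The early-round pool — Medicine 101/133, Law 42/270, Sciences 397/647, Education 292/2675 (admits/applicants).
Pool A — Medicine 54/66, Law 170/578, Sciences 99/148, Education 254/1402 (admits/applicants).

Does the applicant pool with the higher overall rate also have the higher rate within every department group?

Medicine: the early-round pool 101/133 = 75.9%, Pool A 54/66 = 81.8% → Pool A
Law: the early-round pool 42/270 = 15.6%, Pool A 170/578 = 29.4% → Pool A
Sciences: the early-round pool 397/647 = 61.4%, Pool A 99/148 = 66.9% → Pool A
Education: the early-round pool 292/2675 = 10.9%, Pool A 254/1402 = 18.1% → Pool A
Overall: the early-round pool 832/3725 = 22.3%, Pool A 577/2194 = 26.3% → Pool A
Pool A wins overall and in every department group — no reversal.

Yes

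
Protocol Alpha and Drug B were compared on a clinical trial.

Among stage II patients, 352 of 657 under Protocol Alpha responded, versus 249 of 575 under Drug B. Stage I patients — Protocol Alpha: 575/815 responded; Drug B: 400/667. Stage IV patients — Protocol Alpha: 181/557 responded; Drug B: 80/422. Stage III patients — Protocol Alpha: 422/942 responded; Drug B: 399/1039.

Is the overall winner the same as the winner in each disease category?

Stage II: Protocol Alpha 352/657 = 53.6%, Drug B 249/575 = 43.3% → Protocol Alpha
Stage I: Protocol Alpha 575/815 = 70.6%, Drug B 400/667 = 60.0% → Protocol Alpha
Stage IV: Protocol Alpha 181/557 = 32.5%, Drug B 80/422 = 19.0% → Protocol Alpha
Stage III: Protocol Alpha 422/942 = 44.8%, Drug B 399/1039 = 38.4% → Protocol Alpha
Overall: Protocol Alpha 1530/2971 = 51.5%, Drug B 1128/2703 = 41.7% → Protocol Alpha
Protocol Alpha wins overall and in every disease group — no reversal.

Yes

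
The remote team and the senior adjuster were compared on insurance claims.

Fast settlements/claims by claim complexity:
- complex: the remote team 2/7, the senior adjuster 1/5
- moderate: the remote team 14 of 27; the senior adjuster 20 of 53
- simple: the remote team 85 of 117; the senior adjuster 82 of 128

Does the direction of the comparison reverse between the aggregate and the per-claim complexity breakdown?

No

Complex: the remote team 2/7 = 28.6%, the senior adjuster 1/5 = 20.0% → the remote team
Moderate: the remote team 14/27 = 51.9%, the senior adjuster 20/53 = 37.7% → the remote team
Simple: the remote team 85/117 = 72.6%, the senior adjuster 82/128 = 64.1% → the remote team
Overall: the remote team 101/151 = 66.9%, the senior adjuster 103/186 = 55.4% → the remote team
The remote team wins overall and in every claim group — no reversal.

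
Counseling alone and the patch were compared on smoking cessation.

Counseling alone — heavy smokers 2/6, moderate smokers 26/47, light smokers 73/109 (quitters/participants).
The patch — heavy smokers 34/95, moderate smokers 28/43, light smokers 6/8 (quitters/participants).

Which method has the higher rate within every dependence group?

the patch

Heavy smokers: counseling alone 2/6 = 33.3%, the patch 34/95 = 35.8% → the patch
Moderate smokers: counseling alone 26/47 = 55.3%, the patch 28/43 = 65.1% → the patch
Light smokers: counseling alone 73/109 = 67.0%, the patch 6/8 = 75.0% → the patch
The patch has the higher rate in all 3 groups.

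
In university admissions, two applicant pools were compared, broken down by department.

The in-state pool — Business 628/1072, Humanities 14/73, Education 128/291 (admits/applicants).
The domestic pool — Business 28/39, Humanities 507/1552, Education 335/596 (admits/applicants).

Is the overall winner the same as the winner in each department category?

Business: the in-state pool 628/1072 = 58.6%, the domestic pool 28/39 = 71.8% → the domestic pool
Humanities: the in-state pool 14/73 = 19.2%, the domestic pool 507/1552 = 32.7% → the domestic pool
Education: the in-state pool 128/291 = 44.0%, the domestic pool 335/596 = 56.2% → the domestic pool
Overall: the in-state pool 770/1436 = 53.6%, the domestic pool 870/2187 = 39.8% → the in-state pool
The domestic pool wins each department group but the in-state pool wins overall — the comparison reverses. The domestic pool's applicants skew toward Humanities, which has a lower base rate.

No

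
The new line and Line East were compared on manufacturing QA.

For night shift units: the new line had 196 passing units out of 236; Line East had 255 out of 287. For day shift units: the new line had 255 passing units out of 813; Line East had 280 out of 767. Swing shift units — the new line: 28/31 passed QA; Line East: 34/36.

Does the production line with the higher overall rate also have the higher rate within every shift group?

Night shift: the new line 196/236 = 83.1%, Line East 255/287 = 88.9% → Line East
Day shift: the new line 255/813 = 31.4%, Line East 280/767 = 36.5% → Line East
Swing shift: the new line 28/31 = 90.3%, Line East 34/36 = 94.4% → Line East
Overall: the new line 479/1080 = 44.4%, Line East 569/1090 = 52.2% → Line East
Line East wins overall and in every shift group — no reversal.

Yes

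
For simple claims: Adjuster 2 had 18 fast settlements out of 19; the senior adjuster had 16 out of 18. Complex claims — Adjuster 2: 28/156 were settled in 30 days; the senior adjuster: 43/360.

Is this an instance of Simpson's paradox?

No

Simple: Adjuster 2 18/19 = 94.7%, the senior adjuster 16/18 = 88.9% → Adjuster 2
Complex: Adjuster 2 28/156 = 17.9%, the senior adjuster 43/360 = 11.9% → Adjuster 2
Overall: Adjuster 2 46/175 = 26.3%, the senior adjuster 59/378 = 15.6% → Adjuster 2
Adjuster 2 wins overall and in every claim group — no reversal.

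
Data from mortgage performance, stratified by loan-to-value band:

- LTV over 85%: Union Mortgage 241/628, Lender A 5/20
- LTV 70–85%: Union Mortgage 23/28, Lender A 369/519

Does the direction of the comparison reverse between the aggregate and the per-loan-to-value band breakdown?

LTV over 85%: Union Mortgage 241/628 = 38.4%, Lender A 5/20 = 25.0% → Union Mortgage
LTV 70–85%: Union Mortgage 23/28 = 82.1%, Lender A 369/519 = 71.1% → Union Mortgage
Overall: Union Mortgage 264/656 = 40.2%, Lender A 374/539 = 69.4% → Lender A
Union Mortgage wins each loan-to-value group but Lender A wins overall — the comparison reverses. Union Mortgage's loans skew toward LTV over 85%, which has a lower base rate.

Yes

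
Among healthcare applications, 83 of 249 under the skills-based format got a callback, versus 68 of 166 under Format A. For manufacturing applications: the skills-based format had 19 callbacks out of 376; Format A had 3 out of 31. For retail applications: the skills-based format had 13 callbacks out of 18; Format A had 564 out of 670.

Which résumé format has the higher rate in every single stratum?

Healthcare: the skills-based format 83/249 = 33.3%, Format A 68/166 = 41.0% → Format A
Manufacturing: the skills-based format 19/376 = 5.1%, Format A 3/31 = 9.7% → Format A
Retail: the skills-based format 13/18 = 72.2%, Format A 564/670 = 84.2% → Format A
Format A has the higher rate in all 3 groups.

Format A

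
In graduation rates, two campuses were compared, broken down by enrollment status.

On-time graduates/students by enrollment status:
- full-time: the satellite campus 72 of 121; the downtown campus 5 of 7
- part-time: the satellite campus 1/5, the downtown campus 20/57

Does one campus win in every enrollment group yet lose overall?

Yes

Full-time: the satellite campus 72/121 = 59.5%, the downtown campus 5/7 = 71.4% → the downtown campus
Part-time: the satellite campus 1/5 = 20.0%, the downtown campus 20/57 = 35.1% → the downtown campus
Overall: the satellite campus 73/126 = 57.9%, the downtown campus 25/64 = 39.1% → the satellite campus
The downtown campus wins each enrollment group but the satellite campus wins overall — the comparison reverses. The downtown campus's students skew toward part-time, which has a lower base rate.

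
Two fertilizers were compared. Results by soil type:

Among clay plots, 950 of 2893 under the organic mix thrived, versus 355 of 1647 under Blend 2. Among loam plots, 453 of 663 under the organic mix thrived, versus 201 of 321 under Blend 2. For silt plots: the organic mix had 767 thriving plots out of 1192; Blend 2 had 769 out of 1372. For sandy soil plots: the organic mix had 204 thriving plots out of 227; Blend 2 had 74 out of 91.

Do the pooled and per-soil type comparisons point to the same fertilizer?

Clay: the organic mix 950/2893 = 32.8%, Blend 2 355/1647 = 21.6% → the organic mix
Loam: the organic mix 453/663 = 68.3%, Blend 2 201/321 = 62.6% → the organic mix
Silt: the organic mix 767/1192 = 64.3%, Blend 2 769/1372 = 56.0% → the organic mix
Sandy soil: the organic mix 204/227 = 89.9%, Blend 2 74/91 = 81.3% → the organic mix
Overall: the organic mix 2374/4975 = 47.7%, Blend 2 1399/3431 = 40.8% → the organic mix
The organic mix wins overall and in every soil group — no reversal.

Yes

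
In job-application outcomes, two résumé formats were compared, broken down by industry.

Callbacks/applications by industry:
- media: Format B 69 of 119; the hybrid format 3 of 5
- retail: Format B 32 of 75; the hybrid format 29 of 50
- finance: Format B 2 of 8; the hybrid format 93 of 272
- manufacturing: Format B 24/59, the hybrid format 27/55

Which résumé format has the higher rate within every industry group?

Media: Format B 69/119 = 58.0%, the hybrid format 3/5 = 60.0% → the hybrid format
Retail: Format B 32/75 = 42.7%, the hybrid format 29/50 = 58.0% → the hybrid format
Finance: Format B 2/8 = 25.0%, the hybrid format 93/272 = 34.2% → the hybrid format
Manufacturing: Format B 24/59 = 40.7%, the hybrid format 27/55 = 49.1% → the hybrid format
The hybrid format has the higher rate in all 4 groups.

the hybrid format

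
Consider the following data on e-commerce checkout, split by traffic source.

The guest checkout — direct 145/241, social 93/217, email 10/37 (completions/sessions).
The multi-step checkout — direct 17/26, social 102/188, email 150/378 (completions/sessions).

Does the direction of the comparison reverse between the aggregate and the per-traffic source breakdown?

Yes

Direct: the guest checkout 145/241 = 60.2%, the multi-step checkout 17/26 = 65.4% → the multi-step checkout
Social: the guest checkout 93/217 = 42.9%, the multi-step checkout 102/188 = 54.3% → the multi-step checkout
Email: the guest checkout 10/37 = 27.0%, the multi-step checkout 150/378 = 39.7% → the multi-step checkout
Overall: the guest checkout 248/495 = 50.1%, the multi-step checkout 269/592 = 45.4% → the guest checkout
The multi-step checkout wins each traffic group but the guest checkout wins overall — the comparison reverses. The multi-step checkout's sessions skew toward email, which has a lower base rate.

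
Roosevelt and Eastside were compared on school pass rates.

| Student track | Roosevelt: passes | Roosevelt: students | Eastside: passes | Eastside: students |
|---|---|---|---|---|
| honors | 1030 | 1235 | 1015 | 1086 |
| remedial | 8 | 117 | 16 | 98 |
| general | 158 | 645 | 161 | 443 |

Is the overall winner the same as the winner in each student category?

Yes

Honors: Roosevelt 1030/1235 = 83.4%, Eastside 1015/1086 = 93.5% → Eastside
Remedial: Roosevelt 8/117 = 6.8%, Eastside 16/98 = 16.3% → Eastside
General: Roosevelt 158/645 = 24.5%, Eastside 161/443 = 36.3% → Eastside
Overall: Roosevelt 1196/1997 = 59.9%, Eastside 1192/1627 = 73.3% → Eastside
Eastside wins overall and in every student group — no reversal.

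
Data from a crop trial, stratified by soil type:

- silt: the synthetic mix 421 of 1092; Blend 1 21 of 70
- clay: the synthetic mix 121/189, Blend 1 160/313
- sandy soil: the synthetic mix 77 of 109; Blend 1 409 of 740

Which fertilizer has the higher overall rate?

Silt: the synthetic mix 421/1092 = 38.6%, Blend 1 21/70 = 30.0% → the synthetic mix
Clay: the synthetic mix 121/189 = 64.0%, Blend 1 160/313 = 51.1% → the synthetic mix
Sandy soil: the synthetic mix 77/109 = 70.6%, Blend 1 409/740 = 55.3% → the synthetic mix
Overall: the synthetic mix 619/1390 = 44.5%, Blend 1 590/1123 = 52.5% → Blend 1
(The synthetic mix wins every soil group but Blend 1 wins overall — the synthetic mix's plots skew toward the low-rate silt group.)

Blend 1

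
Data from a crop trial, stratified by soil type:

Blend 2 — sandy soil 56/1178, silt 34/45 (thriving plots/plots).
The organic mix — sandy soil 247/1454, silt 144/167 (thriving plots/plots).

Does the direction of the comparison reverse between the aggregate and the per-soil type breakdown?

No

Sandy soil: Blend 2 56/1178 = 4.8%, the organic mix 247/1454 = 17.0% → the organic mix
Silt: Blend 2 34/45 = 75.6%, the organic mix 144/167 = 86.2% → the organic mix
Overall: Blend 2 90/1223 = 7.4%, the organic mix 391/1621 = 24.1% → the organic mix
The organic mix wins overall and in every soil group — no reversal.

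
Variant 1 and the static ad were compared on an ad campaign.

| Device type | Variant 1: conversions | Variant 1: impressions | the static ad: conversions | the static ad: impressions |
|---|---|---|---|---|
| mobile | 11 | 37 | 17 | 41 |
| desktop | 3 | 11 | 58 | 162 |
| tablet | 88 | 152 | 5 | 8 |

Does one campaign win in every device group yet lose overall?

Mobile: Variant 1 11/37 = 29.7%, the static ad 17/41 = 41.5% → the static ad
Desktop: Variant 1 3/11 = 27.3%, the static ad 58/162 = 35.8% → the static ad
Tablet: Variant 1 88/152 = 57.9%, the static ad 5/8 = 62.5% → the static ad
Overall: Variant 1 102/200 = 51.0%, the static ad 80/211 = 37.9% → Variant 1
The static ad wins each device group but Variant 1 wins overall — the comparison reverses. The static ad's impressions skew toward desktop, which has a lower base rate.

Yes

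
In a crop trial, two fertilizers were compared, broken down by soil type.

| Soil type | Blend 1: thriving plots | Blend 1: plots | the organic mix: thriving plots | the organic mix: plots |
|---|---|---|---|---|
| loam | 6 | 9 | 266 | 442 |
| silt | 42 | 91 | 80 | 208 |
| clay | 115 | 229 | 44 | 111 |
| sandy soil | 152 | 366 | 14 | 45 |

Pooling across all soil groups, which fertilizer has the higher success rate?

the organic mix

Loam: Blend 1 6/9 = 66.7%, the organic mix 266/442 = 60.2% → Blend 1
Silt: Blend 1 42/91 = 46.2%, the organic mix 80/208 = 38.5% → Blend 1
Clay: Blend 1 115/229 = 50.2%, the organic mix 44/111 = 39.6% → Blend 1
Sandy soil: Blend 1 152/366 = 41.5%, the organic mix 14/45 = 31.1% → Blend 1
Overall: Blend 1 315/695 = 45.3%, the organic mix 404/806 = 50.1% → the organic mix
(Blend 1 wins every soil group but the organic mix wins overall — Blend 1's plots skew toward the low-rate sandy soil group.)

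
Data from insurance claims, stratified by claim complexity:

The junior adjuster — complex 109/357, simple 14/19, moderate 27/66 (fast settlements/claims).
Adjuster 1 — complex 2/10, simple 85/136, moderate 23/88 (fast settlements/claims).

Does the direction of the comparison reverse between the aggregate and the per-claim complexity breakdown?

Yes

Complex: the junior adjuster 109/357 = 30.5%, Adjuster 1 2/10 = 20.0% → the junior adjuster
Simple: the junior adjuster 14/19 = 73.7%, Adjuster 1 85/136 = 62.5% → the junior adjuster
Moderate: the junior adjuster 27/66 = 40.9%, Adjuster 1 23/88 = 26.1% → the junior adjuster
Overall: the junior adjuster 150/442 = 33.9%, Adjuster 1 110/234 = 47.0% → Adjuster 1
The junior adjuster wins each claim group but Adjuster 1 wins overall — the comparison reverses. The junior adjuster's claims skew toward complex, which has a lower base rate.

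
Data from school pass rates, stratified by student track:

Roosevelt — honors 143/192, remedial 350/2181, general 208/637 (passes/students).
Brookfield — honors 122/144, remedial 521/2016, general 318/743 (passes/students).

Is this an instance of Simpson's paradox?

No

Honors: Roosevelt 143/192 = 74.5%, Brookfield 122/144 = 84.7% → Brookfield
Remedial: Roosevelt 350/2181 = 16.0%, Brookfield 521/2016 = 25.8% → Brookfield
General: Roosevelt 208/637 = 32.7%, Brookfield 318/743 = 42.8% → Brookfield
Overall: Roosevelt 701/3010 = 23.3%, Brookfield 961/2903 = 33.1% → Brookfield
Brookfield wins overall and in every student group — no reversal.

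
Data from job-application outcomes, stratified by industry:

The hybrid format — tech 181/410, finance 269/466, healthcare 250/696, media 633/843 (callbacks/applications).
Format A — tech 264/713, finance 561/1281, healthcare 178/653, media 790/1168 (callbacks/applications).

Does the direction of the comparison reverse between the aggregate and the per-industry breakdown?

Tech: the hybrid format 181/410 = 44.1%, Format A 264/713 = 37.0% → the hybrid format
Finance: the hybrid format 269/466 = 57.7%, Format A 561/1281 = 43.8% → the hybrid format
Healthcare: the hybrid format 250/696 = 35.9%, Format A 178/653 = 27.3% → the hybrid format
Media: the hybrid format 633/843 = 75.1%, Format A 790/1168 = 67.6% → the hybrid format
Overall: the hybrid format 1333/2415 = 55.2%, Format A 1793/3815 = 47.0% → the hybrid format
The hybrid format wins overall and in every industry group — no reversal.

No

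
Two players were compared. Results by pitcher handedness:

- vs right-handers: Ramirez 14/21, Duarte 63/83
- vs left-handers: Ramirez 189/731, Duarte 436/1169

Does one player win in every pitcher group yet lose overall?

Vs right-handers: Ramirez 14/21 = 66.7%, Duarte 63/83 = 75.9% → Duarte
Vs left-handers: Ramirez 189/731 = 25.9%, Duarte 436/1169 = 37.3% → Duarte
Overall: Ramirez 203/752 = 27.0%, Duarte 499/1252 = 39.9% → Duarte
Duarte wins overall and in every pitcher group — no reversal.

No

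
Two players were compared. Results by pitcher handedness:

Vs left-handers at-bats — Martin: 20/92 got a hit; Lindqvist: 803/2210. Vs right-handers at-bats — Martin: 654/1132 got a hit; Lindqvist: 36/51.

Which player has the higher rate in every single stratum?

Vs left-handers: Martin 20/92 = 21.7%, Lindqvist 803/2210 = 36.3% → Lindqvist
Vs right-handers: Martin 654/1132 = 57.8%, Lindqvist 36/51 = 70.6% → Lindqvist
Lindqvist has the higher rate in both groups.

Lindqvist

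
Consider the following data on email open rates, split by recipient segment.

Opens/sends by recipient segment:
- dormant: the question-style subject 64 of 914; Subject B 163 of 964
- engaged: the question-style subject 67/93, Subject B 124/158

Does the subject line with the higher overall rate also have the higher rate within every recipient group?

Yes

Dormant: the question-style subject 64/914 = 7.0%, Subject B 163/964 = 16.9% → Subject B
Engaged: the question-style subject 67/93 = 72.0%, Subject B 124/158 = 78.5% → Subject B
Overall: the question-style subject 131/1007 = 13.0%, Subject B 287/1122 = 25.6% → Subject B
Subject B wins overall and in every recipient group — no reversal.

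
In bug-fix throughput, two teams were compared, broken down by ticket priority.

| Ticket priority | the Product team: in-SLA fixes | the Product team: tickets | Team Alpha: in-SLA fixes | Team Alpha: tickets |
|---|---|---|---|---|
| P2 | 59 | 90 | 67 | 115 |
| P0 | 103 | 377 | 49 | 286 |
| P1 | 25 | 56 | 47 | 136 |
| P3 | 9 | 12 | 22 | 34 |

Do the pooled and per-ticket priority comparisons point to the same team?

P2: the Product team 59/90 = 65.6%, Team Alpha 67/115 = 58.3% → the Product team
P0: the Product team 103/377 = 27.3%, Team Alpha 49/286 = 17.1% → the Product team
P1: the Product team 25/56 = 44.6%, Team Alpha 47/136 = 34.6% → the Product team
P3: the Product team 9/12 = 75.0%, Team Alpha 22/34 = 64.7% → the Product team
Overall: the Product team 196/535 = 36.6%, Team Alpha 185/571 = 32.4% → the Product team
The Product team wins overall and in every ticket group — no reversal.

Yes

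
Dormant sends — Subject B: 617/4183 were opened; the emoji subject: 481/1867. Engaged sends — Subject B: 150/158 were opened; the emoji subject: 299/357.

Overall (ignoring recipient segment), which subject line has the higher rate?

the emoji subject

Dormant: Subject B 617/4183 = 14.8%, the emoji subject 481/1867 = 25.8% → the emoji subject
Engaged: Subject B 150/158 = 94.9%, the emoji subject 299/357 = 83.8% → Subject B
Overall: Subject B 767/4341 = 17.7%, the emoji subject 780/2224 = 35.1% → the emoji subject
(Neither sweeps every recipient group, but the emoji subject has the higher pooled rate.)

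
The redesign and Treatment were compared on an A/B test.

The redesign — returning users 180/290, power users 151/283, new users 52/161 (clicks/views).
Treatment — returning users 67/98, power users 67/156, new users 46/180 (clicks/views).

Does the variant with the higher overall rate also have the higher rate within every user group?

Returning users: the redesign 180/290 = 62.1%, Treatment 67/98 = 68.4% → Treatment
Power users: the redesign 151/283 = 53.4%, Treatment 67/156 = 42.9% → the redesign
New users: the redesign 52/161 = 32.3%, Treatment 46/180 = 25.6% → the redesign
Overall: the redesign 383/734 = 52.2%, Treatment 180/434 = 41.5% → the redesign
Neither sweeps: the redesign wins 2 of 3 groups, Treatment wins 1. The redesign wins overall but not every group — no Simpson reversal.

No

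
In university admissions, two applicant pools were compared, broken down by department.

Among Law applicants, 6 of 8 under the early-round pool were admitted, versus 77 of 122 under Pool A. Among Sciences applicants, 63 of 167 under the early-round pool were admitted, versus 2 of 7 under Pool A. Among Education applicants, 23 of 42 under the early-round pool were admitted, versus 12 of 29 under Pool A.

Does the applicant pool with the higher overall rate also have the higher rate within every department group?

Law: the early-round pool 6/8 = 75.0%, Pool A 77/122 = 63.1% → the early-round pool
Sciences: the early-round pool 63/167 = 37.7%, Pool A 2/7 = 28.6% → the early-round pool
Education: the early-round pool 23/42 = 54.8%, Pool A 12/29 = 41.4% → the early-round pool
Overall: the early-round pool 92/217 = 42.4%, Pool A 91/158 = 57.6% → Pool A
The early-round pool wins each department group but Pool A wins overall — the comparison reverses. The early-round pool's applicants skew toward Sciences, which has a lower base rate.

No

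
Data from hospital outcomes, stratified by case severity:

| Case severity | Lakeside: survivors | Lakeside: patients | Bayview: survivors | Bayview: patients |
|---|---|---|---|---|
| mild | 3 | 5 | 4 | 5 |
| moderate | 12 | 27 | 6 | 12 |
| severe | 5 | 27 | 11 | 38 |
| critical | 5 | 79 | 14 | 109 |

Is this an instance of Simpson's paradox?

Mild: Lakeside 3/5 = 60.0%, Bayview 4/5 = 80.0% → Bayview
Moderate: Lakeside 12/27 = 44.4%, Bayview 6/12 = 50.0% → Bayview
Severe: Lakeside 5/27 = 18.5%, Bayview 11/38 = 28.9% → Bayview
Critical: Lakeside 5/79 = 6.3%, Bayview 14/109 = 12.8% → Bayview
Overall: Lakeside 25/138 = 18.1%, Bayview 35/164 = 21.3% → Bayview
Bayview wins overall and in every case group — no reversal.

No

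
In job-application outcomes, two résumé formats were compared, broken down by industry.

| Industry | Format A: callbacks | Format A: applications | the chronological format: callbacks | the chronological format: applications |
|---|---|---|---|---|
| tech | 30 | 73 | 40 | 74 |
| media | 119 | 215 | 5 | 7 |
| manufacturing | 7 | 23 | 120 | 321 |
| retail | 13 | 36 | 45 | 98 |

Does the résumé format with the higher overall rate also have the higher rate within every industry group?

Tech: Format A 30/73 = 41.1%, the chronological format 40/74 = 54.1% → the chronological format
Media: Format A 119/215 = 55.3%, the chronological format 5/7 = 71.4% → the chronological format
Manufacturing: Format A 7/23 = 30.4%, the chronological format 120/321 = 37.4% → the chronological format
Retail: Format A 13/36 = 36.1%, the chronological format 45/98 = 45.9% → the chronological format
Overall: Format A 169/347 = 48.7%, the chronological format 210/500 = 42.0% → Format A
The chronological format wins each industry group but Format A wins overall — the comparison reverses. The chronological format's applications skew toward manufacturing, which has a lower base rate.

No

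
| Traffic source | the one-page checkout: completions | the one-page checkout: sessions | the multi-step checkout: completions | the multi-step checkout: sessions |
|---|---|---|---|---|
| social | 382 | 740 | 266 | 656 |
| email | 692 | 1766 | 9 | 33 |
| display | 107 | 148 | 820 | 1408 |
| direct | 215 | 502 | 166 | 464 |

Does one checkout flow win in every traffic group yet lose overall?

Yes

Social: the one-page checkout 382/740 = 51.6%, the multi-step checkout 266/656 = 40.5% → the one-page checkout
Email: the one-page checkout 692/1766 = 39.2%, the multi-step checkout 9/33 = 27.3% → the one-page checkout
Display: the one-page checkout 107/148 = 72.3%, the multi-step checkout 820/1408 = 58.2% → the one-page checkout
Direct: the one-page checkout 215/502 = 42.8%, the multi-step checkout 166/464 = 35.8% → the one-page checkout
Overall: the one-page checkout 1396/3156 = 44.2%, the multi-step checkout 1261/2561 = 49.2% → the multi-step checkout
The one-page checkout wins each traffic group but the multi-step checkout wins overall — the comparison reverses. The one-page checkout's sessions skew toward email, which has a lower base rate.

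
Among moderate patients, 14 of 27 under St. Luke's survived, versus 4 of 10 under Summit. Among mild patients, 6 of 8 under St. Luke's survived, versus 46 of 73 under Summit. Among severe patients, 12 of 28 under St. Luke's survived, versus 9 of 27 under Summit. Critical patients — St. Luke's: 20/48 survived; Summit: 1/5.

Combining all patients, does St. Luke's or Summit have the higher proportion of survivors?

Moderate: St. Luke's 14/27 = 51.9%, Summit 4/10 = 40.0% → St. Luke's
Mild: St. Luke's 6/8 = 75.0%, Summit 46/73 = 63.0% → St. Luke's
Severe: St. Luke's 12/28 = 42.9%, Summit 9/27 = 33.3% → St. Luke's
Critical: St. Luke's 20/48 = 41.7%, Summit 1/5 = 20.0% → St. Luke's
Overall: St. Luke's 52/111 = 46.8%, Summit 60/115 = 52.2% → Summit
(St. Luke's wins every case group but Summit wins overall — St. Luke's's patients skew toward the low-rate critical group.)

Summit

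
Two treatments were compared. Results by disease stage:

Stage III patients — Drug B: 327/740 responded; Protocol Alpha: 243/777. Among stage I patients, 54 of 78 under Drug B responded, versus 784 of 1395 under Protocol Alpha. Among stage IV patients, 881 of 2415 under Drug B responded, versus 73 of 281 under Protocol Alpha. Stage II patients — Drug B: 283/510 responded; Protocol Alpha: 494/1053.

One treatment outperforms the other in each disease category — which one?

Drug B

Stage III: Drug B 327/740 = 44.2%, Protocol Alpha 243/777 = 31.3% → Drug B
Stage I: Drug B 54/78 = 69.2%, Protocol Alpha 784/1395 = 56.2% → Drug B
Stage IV: Drug B 881/2415 = 36.5%, Protocol Alpha 73/281 = 26.0% → Drug B
Stage II: Drug B 283/510 = 55.5%, Protocol Alpha 494/1053 = 46.9% → Drug B
Drug B has the higher rate in all 4 groups.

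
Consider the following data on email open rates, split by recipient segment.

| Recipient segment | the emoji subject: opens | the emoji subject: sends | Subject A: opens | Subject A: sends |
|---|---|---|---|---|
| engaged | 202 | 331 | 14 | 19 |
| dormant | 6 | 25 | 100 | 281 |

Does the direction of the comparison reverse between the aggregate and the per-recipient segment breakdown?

Yes

Engaged: the emoji subject 202/331 = 61.0%, Subject A 14/19 = 73.7% → Subject A
Dormant: the emoji subject 6/25 = 24.0%, Subject A 100/281 = 35.6% → Subject A
Overall: the emoji subject 208/356 = 58.4%, Subject A 114/300 = 38.0% → the emoji subject
Subject A wins each recipient group but the emoji subject wins overall — the comparison reverses. Subject A's sends skew toward dormant, which has a lower base rate.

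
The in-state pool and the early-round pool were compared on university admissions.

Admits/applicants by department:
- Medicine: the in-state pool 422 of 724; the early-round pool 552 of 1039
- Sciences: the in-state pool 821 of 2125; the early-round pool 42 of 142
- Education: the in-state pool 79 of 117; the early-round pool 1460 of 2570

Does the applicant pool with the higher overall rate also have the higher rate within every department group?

No

Medicine: the in-state pool 422/724 = 58.3%, the early-round pool 552/1039 = 53.1% → the in-state pool
Sciences: the in-state pool 821/2125 = 38.6%, the early-round pool 42/142 = 29.6% → the in-state pool
Education: the in-state pool 79/117 = 67.5%, the early-round pool 1460/2570 = 56.8% → the in-state pool
Overall: the in-state pool 1322/2966 = 44.6%, the early-round pool 2054/3751 = 54.8% → the early-round pool
The in-state pool wins each department group but the early-round pool wins overall — the comparison reverses. The in-state pool's applicants skew toward Sciences, which has a lower base rate.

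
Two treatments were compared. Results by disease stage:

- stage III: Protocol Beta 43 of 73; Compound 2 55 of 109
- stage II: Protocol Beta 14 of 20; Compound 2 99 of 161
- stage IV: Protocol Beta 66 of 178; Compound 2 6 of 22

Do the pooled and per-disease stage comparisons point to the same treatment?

Stage III: Protocol Beta 43/73 = 58.9%, Compound 2 55/109 = 50.5% → Protocol Beta
Stage II: Protocol Beta 14/20 = 70.0%, Compound 2 99/161 = 61.5% → Protocol Beta
Stage IV: Protocol Beta 66/178 = 37.1%, Compound 2 6/22 = 27.3% → Protocol Beta
Overall: Protocol Beta 123/271 = 45.4%, Compound 2 160/292 = 54.8% → Compound 2
Protocol Beta wins each disease group but Compound 2 wins overall — the comparison reverses. Protocol Beta's patients skew toward stage IV, which has a lower base rate.

No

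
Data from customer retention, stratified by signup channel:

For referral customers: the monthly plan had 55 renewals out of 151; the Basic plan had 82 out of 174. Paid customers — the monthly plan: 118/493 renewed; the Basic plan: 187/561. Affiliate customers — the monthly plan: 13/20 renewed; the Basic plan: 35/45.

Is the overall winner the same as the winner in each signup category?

Referral: the monthly plan 55/151 = 36.4%, the Basic plan 82/174 = 47.1% → the Basic plan
Paid: the monthly plan 118/493 = 23.9%, the Basic plan 187/561 = 33.3% → the Basic plan
Affiliate: the monthly plan 13/20 = 65.0%, the Basic plan 35/45 = 77.8% → the Basic plan
Overall: the monthly plan 186/664 = 28.0%, the Basic plan 304/780 = 39.0% → the Basic plan
The Basic plan wins overall and in every signup group — no reversal.

Yes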